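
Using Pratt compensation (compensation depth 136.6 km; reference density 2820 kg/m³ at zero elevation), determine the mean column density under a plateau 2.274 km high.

Pratt balance: ρ_ref D = ρ (D + h).
ρ = ρ_ref D/(D + h) = 2820 × 136.6 km/(136.6 km + 2.274 km) = 2770 kg/m³.

2770 kg/m³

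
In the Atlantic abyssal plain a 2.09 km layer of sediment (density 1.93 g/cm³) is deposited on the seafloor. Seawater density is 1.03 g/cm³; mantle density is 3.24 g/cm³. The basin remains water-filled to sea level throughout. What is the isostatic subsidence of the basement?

0.851 km

Submarine loading: the sediment displaces seawater, and the subsidence is in turn flooded, so s (ρ_m − ρ_w) = t (ρ_sed − ρ_w).
s = 2.09 km × (1.93 − 1.03) / (3.24 − 1.03) = 0.851 km.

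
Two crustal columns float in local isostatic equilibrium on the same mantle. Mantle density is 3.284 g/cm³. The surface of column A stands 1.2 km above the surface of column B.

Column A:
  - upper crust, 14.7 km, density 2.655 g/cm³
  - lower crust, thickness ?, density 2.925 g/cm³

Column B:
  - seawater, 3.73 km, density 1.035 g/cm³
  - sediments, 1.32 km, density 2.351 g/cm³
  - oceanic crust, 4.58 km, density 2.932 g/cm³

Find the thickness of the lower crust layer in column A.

16.5 km

Take the compensation level at the base of the deeper column (depth z_c below the surface of column A) and equate Σ ρ_i t_i down to z_c; mantle fills any gap and the z_c terms cancel.
Column A: 14.7×2.655 + x×2.925 + (z_c − 14.7 − x)×3.284
Column B: 1.2×0 + 3.73×1.035 + 1.32×2.351 + 4.58×2.932 + (z_c − 1.2 − 9.63)×3.284
The z_c×3.284 term appears on both sides and cancels. Collect the known terms of each column as K = Σ(ρt)_known − 3.284 × (depth of known layers): K_A = 39.0285 − 3.284×14.7 = −9.2463; K_B = 20.39243 − 3.284×(1.2 + 9.63) = −15.17329.
Balance: K_A − x×(3.284 − 2.925) = K_B, so x = (K_A − K_B)/(3.284 − 2.925) = 5.92699/0.359 = 16.5 km.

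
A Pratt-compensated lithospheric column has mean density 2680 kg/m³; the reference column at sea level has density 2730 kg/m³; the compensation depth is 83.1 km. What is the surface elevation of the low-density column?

ρ_ref D = ρ (D + h) → h = D (ρ_ref − ρ)/ρ.
h = 83.1 km × (2730 − 2680)/2680 = 1.55 km.

1.55 km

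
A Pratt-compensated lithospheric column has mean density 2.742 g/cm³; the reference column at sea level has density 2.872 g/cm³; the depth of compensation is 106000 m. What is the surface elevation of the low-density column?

ρ_ref D = ρ (D + h) → h = D (ρ_ref − ρ)/ρ.
h = 106000 m × (2.872 − 2.742)/2.742 = 5030 m.

5030 m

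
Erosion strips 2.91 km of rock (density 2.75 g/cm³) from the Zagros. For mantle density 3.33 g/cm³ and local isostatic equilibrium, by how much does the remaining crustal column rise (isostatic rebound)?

2.4 km

Unloading: uplift u = e ρ_c/ρ_m = 2.91 km × 2.75/3.33 = 2.4 km.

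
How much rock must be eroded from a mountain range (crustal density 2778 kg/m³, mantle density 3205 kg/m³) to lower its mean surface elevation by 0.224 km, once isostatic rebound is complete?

1.68 km

Net drop Δ = e − u = e − e ρ_c/ρ_m = e (ρ_m − ρ_c)/ρ_m.
e = Δ ρ_m/(ρ_m − ρ_c) = 0.224 km × 3205/427 = 1.68 km.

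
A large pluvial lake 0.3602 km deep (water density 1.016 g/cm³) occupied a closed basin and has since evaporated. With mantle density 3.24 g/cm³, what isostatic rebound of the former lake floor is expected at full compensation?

u = d ρ_w/ρ_m = 0.3602 km × 1.016/3.24 = 0.113 km.

0.113 km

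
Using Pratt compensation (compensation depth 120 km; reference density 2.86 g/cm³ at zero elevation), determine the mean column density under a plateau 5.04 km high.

Pratt balance: ρ_ref D = ρ (D + h).
ρ = ρ_ref D/(D + h) = 2.86 × 120 km/(120 km + 5.04 km) = 2.74 g/cm³.

2.74 g/cm³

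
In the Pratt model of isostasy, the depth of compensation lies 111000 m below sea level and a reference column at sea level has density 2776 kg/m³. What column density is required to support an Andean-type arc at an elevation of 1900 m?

2730 kg/m³

Pratt balance: ρ_ref D = ρ (D + h).
ρ = ρ_ref D/(D + h) = 2776 × 111000 m/(111000 m + 1900 m) = 2730 kg/m³.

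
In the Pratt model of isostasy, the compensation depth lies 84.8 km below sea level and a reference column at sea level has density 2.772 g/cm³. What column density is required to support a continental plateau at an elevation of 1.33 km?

2.73 g/cm³

Pratt balance: ρ_ref D = ρ (D + h).
ρ = ρ_ref D/(D + h) = 2.772 × 84.8 km/(84.8 km + 1.33 km) = 2.73 g/cm³.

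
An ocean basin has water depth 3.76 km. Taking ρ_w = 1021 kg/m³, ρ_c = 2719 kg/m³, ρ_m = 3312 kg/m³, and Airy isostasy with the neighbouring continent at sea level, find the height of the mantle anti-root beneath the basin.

Isostatic balance requires: replacing crust with seawater at the top is compensated by replacing crust with mantle at the base: d (ρ_c − ρ_w) = a (ρ_m − ρ_c).
a = d (ρ_c − ρ_w)/(ρ_m − ρ_c) = 3.76 km × 1698/593 = 10.8 km.

10.8 km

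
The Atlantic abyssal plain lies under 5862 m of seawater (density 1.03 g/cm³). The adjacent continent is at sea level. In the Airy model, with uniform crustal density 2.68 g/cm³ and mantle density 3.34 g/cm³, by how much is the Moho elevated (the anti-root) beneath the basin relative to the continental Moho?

Equating mass per unit area of the two columns: replacing crust with seawater at the top is compensated by replacing crust with mantle at the base: d (ρ_c − ρ_w) = a (ρ_m − ρ_c).
a = d (ρ_c − ρ_w)/(ρ_m − ρ_c) = 5862 m × 1.65/0.66 = 14700 m.

14700 m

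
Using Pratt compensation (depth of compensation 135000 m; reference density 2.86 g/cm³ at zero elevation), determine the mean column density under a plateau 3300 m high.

Pratt balance: ρ_ref D = ρ (D + h).
ρ = ρ_ref D/(D + h) = 2.86 × 135000 m/(135000 m + 3300 m) = 2.79 g/cm³.

2.79 g/cm³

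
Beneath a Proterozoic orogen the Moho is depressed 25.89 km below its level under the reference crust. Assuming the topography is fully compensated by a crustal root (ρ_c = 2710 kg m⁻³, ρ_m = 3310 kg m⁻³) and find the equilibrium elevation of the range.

5.73 km

Balancing pressure at the compensation depth: ρ_c h = (ρ_m − ρ_c) r.
h = r (ρ_m − ρ_c) / ρ_c = 25.89 km × (3310 − 2710) / 2710 = 5.73 km.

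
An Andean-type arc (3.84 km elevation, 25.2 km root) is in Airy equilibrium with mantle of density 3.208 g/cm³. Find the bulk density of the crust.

ρ_c h = (ρ_m − ρ_c) r → ρ_c (h + r) = ρ_m r → ρ_c = ρ_m r / (h + r).
ρ_c = 3.208 × 25.2 km / (3.84 km + 25.2 km) = 2.78 g/cm³.

2.78 g/cm³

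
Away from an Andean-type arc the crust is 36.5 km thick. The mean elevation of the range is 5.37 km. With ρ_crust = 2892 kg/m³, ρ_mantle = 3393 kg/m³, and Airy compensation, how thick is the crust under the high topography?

72.9 km

Root depth r = h ρ_c / (ρ_m − ρ_c) = 5.37 km × 2892 / 501 = 31 km.
Total thickness = T + h + r = 36.5 km + 5.37 km + 31 km = 72.9 km.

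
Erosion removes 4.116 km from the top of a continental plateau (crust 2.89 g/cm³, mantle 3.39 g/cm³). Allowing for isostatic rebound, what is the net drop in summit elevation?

0.607 km

Rebound u = e ρ_c/ρ_m = 4.116 km × 2.89/3.39 = 3.509 km.
Net surface drop = e − u = 4.116 km − 3.509 km = e (ρ_m − ρ_c)/ρ_m = 0.607 km.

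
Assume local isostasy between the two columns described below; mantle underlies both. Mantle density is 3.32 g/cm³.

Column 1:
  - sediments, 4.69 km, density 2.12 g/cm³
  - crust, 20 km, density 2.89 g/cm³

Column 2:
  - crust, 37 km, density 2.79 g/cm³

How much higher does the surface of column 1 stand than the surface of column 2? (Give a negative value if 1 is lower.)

−1.62 km

For any compensation level in the mantle, the mantle terms cancel and isostasy reduces to e = (Σt_1 − Σt_2) − (Σ(ρt)_1 − Σ(ρt)_2) / ρ_m.
Σt_1 = 24.69 km; Σt_2 = 37 km; Σ(ρt)_1 = 67.7428; Σ(ρt)_2 = 103.23 (in km·g/cm³).
e = (24.69 − 37) − (67.7428 − 103.23) / 3.32 = −1.62 km.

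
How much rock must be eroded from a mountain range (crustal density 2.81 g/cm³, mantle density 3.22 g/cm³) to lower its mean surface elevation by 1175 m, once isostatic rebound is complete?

Net drop Δ = e − u = e − e ρ_c/ρ_m = e (ρ_m − ρ_c)/ρ_m.
e = Δ ρ_m/(ρ_m − ρ_c) = 1175 m × 3.22/0.41 = 9230 m.

9230 m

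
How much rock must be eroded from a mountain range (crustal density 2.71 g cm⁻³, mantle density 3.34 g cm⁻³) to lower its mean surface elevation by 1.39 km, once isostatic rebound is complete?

7.37 km

Net drop Δ = e − u = e − e ρ_c/ρ_m = e (ρ_m − ρ_c)/ρ_m.
e = Δ ρ_m/(ρ_m − ρ_c) = 1.39 km × 3.34/0.63 = 7.37 km.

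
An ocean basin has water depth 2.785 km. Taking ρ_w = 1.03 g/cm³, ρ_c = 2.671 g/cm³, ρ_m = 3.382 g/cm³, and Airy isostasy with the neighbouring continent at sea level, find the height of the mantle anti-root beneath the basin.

In Airy isostatic equilibrium: replacing crust with seawater at the top is compensated by replacing crust with mantle at the base: d (ρ_c − ρ_w) = a (ρ_m − ρ_c).
a = d (ρ_c − ρ_w)/(ρ_m − ρ_c) = 2.785 km × 1.641/0.711 = 6.43 km.

6.43 km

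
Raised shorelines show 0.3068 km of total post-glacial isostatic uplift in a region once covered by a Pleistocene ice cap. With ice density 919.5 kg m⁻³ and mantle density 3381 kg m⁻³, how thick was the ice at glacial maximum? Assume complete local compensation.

u = t ρ_ice/ρ_m → t = u ρ_m/ρ_ice = 0.3068 km × 3381/919.5 = 1.13 km.

1.13 km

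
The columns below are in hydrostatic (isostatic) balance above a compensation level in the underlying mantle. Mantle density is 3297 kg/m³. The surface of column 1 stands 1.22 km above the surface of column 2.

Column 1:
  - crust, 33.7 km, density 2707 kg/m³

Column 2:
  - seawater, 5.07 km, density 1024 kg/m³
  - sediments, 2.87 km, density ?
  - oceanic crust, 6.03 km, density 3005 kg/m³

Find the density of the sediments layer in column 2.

Take the compensation level at the base of the deeper column (depth z_c below the surface of column 1) and equate Σ ρ_i t_i down to z_c; mantle fills any gap and the z_c terms cancel.
Column 1: 33.7×2707 + (z_c − 33.7)×3297
Column 2: 1.22×0 + 5.07×1024 + 2.87×ρ + 6.03×3005 + (z_c − 1.22 − 13.97)×3297
The z_c×3297 term appears on both sides and cancels. Collect the known terms of each column as K = Σ(ρt)_known − 3297 × (depth of known layers): K_1 = 91225.9 − 3297×33.7 = −19883; K_2 = 23311.83 − 3297×(1.22 + 13.97) = −26769.6.
Balance: K_1 = K_2 + 2.87×ρ, so ρ = (K_1 − K_2)/2.87 = 6886.6/2.87 = 2400 kg/m³.

2400 kg/m³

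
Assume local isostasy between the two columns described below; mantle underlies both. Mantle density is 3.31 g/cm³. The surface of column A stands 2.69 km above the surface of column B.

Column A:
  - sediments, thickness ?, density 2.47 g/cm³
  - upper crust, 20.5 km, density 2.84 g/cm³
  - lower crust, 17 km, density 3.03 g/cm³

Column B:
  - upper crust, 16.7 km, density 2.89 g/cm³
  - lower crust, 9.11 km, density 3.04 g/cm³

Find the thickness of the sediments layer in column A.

4.74 km

Take the compensation level at the base of the deeper column (depth z_c below the surface of column A) and equate Σ ρ_i t_i down to z_c; mantle fills any gap and the z_c terms cancel.
Column A: x×2.47 + 20.5×2.84 + 17×3.03 + (z_c − 37.5 − x)×3.31
Column B: 2.69×0 + 16.7×2.89 + 9.11×3.04 + (z_c − 2.69 − 25.81)×3.31
The z_c×3.31 term appears on both sides and cancels. Collect the known terms of each column as K = Σ(ρt)_known − 3.31 × (depth of known layers): K_A = 109.73 − 3.31×37.5 = −14.395; K_B = 75.9574 − 3.31×(2.69 + 25.81) = −18.3776.
Balance: K_A − x×(3.31 − 2.47) = K_B, so x = (K_A − K_B)/(3.31 − 2.47) = 3.9826/0.84 = 4.74 km.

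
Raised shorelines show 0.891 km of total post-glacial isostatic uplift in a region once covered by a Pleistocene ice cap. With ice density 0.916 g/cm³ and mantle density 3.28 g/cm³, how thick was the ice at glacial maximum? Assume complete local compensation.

u = t ρ_ice/ρ_m → t = u ρ_m/ρ_ice = 0.891 km × 3.28/0.916 = 3.19 km.

3.19 km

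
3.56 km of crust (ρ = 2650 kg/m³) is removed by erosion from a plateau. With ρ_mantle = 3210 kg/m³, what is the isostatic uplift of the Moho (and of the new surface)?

2.94 km

Unloading: uplift u = e ρ_c/ρ_m = 3.56 km × 2650/3210 = 2.94 km.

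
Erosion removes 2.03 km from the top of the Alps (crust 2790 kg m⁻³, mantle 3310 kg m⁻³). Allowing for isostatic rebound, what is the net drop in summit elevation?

0.319 km

Rebound u = e ρ_c/ρ_m = 2.03 km × 2790/3310 = 1.711 km.
Net surface drop = e − u = 2.03 km − 1.711 km = e (ρ_m − ρ_c)/ρ_m = 0.319 km.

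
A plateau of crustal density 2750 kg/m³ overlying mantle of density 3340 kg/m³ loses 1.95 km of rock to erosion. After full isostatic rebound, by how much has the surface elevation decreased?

0.344 km

Rebound u = e ρ_c/ρ_m = 1.95 km × 2750/3340 = 1.606 km.
Net surface drop = e − u = 1.95 km − 1.606 km = e (ρ_m − ρ_c)/ρ_m = 0.344 km.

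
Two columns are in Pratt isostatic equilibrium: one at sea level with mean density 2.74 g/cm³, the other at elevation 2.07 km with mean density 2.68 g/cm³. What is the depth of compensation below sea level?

92.5 km

ρ_ref D = ρ (D + h) → D (ρ_ref − ρ) = ρ h.
D = ρ h/(ρ_ref − ρ) = 2.68 × 2.07 km/(2.74 − 2.68) = 92.5 km.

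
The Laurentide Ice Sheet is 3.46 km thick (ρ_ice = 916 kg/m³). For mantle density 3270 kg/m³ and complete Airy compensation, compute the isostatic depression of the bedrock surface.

For local isostatic compensation: the ice load ρ_ice t is balanced by mantle displaced below, ρ_m s.
s = t ρ_ice / ρ_m = 3.46 km × 916/3270 = 0.969 km.

0.969 km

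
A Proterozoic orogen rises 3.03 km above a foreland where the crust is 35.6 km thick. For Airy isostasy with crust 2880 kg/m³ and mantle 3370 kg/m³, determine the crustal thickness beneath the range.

56.4 km

Root depth r = h ρ_c / (ρ_m − ρ_c) = 3.03 km × 2880 / 490 = 17.81 km.
Total thickness = T + h + r = 35.6 km + 3.03 km + 17.81 km = 56.4 km.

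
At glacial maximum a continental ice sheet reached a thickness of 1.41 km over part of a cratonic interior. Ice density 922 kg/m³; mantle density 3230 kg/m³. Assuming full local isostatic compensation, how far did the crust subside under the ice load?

Balancing pressure at the compensation depth: the ice load ρ_ice t is balanced by mantle displaced below, ρ_m s.
s = t ρ_ice / ρ_m = 1.41 km × 922/3230 = 0.402 km.

0.402 km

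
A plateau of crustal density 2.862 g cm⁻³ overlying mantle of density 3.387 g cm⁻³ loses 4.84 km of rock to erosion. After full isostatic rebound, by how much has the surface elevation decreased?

0.75 km

Rebound u = e ρ_c/ρ_m = 4.84 km × 2.862/3.387 = 4.09 km.
Net surface drop = e − u = 4.84 km − 4.09 km = e (ρ_m − ρ_c)/ρ_m = 0.75 km.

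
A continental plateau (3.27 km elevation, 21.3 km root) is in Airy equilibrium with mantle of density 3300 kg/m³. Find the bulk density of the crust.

ρ_c h = (ρ_m − ρ_c) r → ρ_c (h + r) = ρ_m r → ρ_c = ρ_m r / (h + r).
ρ_c = 3300 × 21.3 km / (3.27 km + 21.3 km) = 2860 kg/m³.

2860 kg/m³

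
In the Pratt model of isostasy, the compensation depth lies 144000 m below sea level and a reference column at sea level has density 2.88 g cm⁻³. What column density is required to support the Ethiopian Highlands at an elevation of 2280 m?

Pratt balance: ρ_ref D = ρ (D + h).
ρ = ρ_ref D/(D + h) = 2.88 × 144000 m/(144000 m + 2280 m) = 2.84 g cm⁻³.

2.84 g cm⁻³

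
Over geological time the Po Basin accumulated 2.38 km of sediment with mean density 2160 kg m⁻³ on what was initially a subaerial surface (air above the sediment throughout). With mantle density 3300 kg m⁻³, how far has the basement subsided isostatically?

1.56 km

Subaerial load: s = t ρ_sed / ρ_m = 2.38 km × 2160/3300 = 1.56 km.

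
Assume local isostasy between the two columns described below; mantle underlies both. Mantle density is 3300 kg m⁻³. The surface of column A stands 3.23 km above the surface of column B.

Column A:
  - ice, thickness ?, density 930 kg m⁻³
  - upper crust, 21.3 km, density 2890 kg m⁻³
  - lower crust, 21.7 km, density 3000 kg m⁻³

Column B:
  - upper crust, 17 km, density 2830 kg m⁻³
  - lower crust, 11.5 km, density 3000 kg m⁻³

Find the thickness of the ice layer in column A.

2.89 km

Take the compensation level at the base of the deeper column (depth z_c below the surface of column A) and equate Σ ρ_i t_i down to z_c; mantle fills any gap and the z_c terms cancel.
Column A: x×930 + 21.3×2890 + 21.7×3000 + (z_c − 43 − x)×3300
Column B: 3.23×0 + 17×2830 + 11.5×3000 + (z_c − 3.23 − 28.5)×3300
The z_c×3300 term appears on both sides and cancels. Collect the known terms of each column as K = Σ(ρt)_known − 3300 × (depth of known layers): K_A = 126657 − 3300×43 = −15243; K_B = 82610 − 3300×(3.23 + 28.5) = −22099.
Balance: K_A − x×(3300 − 930) = K_B, so x = (K_A − K_B)/(3300 − 930) = 6856/2370 = 2.89 km.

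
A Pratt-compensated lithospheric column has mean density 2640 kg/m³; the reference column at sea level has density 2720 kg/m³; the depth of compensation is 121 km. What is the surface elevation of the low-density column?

3.67 km

ρ_ref D = ρ (D + h) → h = D (ρ_ref − ρ)/ρ.
h = 121 km × (2720 − 2640)/2640 = 3.67 km.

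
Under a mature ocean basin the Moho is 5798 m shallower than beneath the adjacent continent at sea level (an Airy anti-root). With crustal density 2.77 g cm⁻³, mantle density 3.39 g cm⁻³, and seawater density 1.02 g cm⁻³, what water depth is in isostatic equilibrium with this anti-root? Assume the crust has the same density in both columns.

Replacing a thickness d of crust by seawater at the top must be balanced by replacing crust with mantle at the base: d (ρ_c − ρ_w) = a (ρ_m − ρ_c).
d = a (ρ_m − ρ_c)/(ρ_c − ρ_w) = 5798 m × 0.62/1.75 = 2050 m.

2050 m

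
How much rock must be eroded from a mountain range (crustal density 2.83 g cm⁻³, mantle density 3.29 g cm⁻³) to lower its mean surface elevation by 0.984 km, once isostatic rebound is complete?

Net drop Δ = e − u = e − e ρ_c/ρ_m = e (ρ_m − ρ_c)/ρ_m.
e = Δ ρ_m/(ρ_m − ρ_c) = 0.984 km × 3.29/0.46 = 7.04 km.

7.04 km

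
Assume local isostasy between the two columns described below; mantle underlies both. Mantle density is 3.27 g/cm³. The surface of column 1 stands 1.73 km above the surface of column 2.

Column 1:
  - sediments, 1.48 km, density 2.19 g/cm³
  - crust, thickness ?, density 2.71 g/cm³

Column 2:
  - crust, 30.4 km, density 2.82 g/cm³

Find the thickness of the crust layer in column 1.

Take the compensation level at the base of the deeper column (depth z_c below the surface of column 1) and equate Σ ρ_i t_i down to z_c; mantle fills any gap and the z_c terms cancel.
Column 1: 1.48×2.19 + x×2.71 + (z_c − 1.48 − x)×3.27
Column 2: 1.73×0 + 30.4×2.82 + (z_c − 1.73 − 30.4)×3.27
The z_c×3.27 term appears on both sides and cancels. Collect the known terms of each column as K = Σ(ρt)_known − 3.27 × (depth of known layers): K_1 = 3.2412 − 3.27×1.48 = −1.5984; K_2 = 85.728 − 3.27×(1.73 + 30.4) = −19.3371.
Balance: K_1 − x×(3.27 − 2.71) = K_2, so x = (K_1 − K_2)/(3.27 − 2.71) = 17.7387/0.56 = 31.7 km.

31.7 km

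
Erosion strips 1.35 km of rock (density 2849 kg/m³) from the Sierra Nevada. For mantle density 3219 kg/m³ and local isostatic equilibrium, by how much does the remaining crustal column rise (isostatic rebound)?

Unloading: uplift u = e ρ_c/ρ_m = 1.35 km × 2849/3219 = 1.19 km.

1.19 km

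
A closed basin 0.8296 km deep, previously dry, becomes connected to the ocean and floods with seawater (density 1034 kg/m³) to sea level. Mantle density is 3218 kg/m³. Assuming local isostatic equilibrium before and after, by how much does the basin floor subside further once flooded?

0.393 km

After flooding the water column is d + s deep. Its weight must equal the weight of mantle displaced by the extra subsidence s: (d + s) ρ_w = s ρ_m.
s = d ρ_w / (ρ_m − ρ_w) = 0.8296 km × 1034/(3218 − 1034) = 0.393 km.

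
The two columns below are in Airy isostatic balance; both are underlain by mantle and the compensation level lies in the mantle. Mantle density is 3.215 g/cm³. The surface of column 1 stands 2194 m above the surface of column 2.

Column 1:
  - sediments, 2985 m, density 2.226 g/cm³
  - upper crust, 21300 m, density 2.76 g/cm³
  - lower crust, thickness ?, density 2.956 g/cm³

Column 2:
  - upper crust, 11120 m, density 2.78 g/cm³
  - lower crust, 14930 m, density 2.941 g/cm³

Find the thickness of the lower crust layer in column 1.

Take the compensation level at the base of the deeper column (depth z_c below the surface of column 1) and equate Σ ρ_i t_i down to z_c; mantle fills any gap and the z_c terms cancel.
Column 1: 2985×2.226 + 21300×2.76 + x×2.956 + (z_c − 24285 − x)×3.215
Column 2: 2194×0 + 11120×2.78 + 14930×2.941 + (z_c − 2194 − 26050)×3.215
The z_c×3.215 term appears on both sides and cancels. Collect the known terms of each column as K = Σ(ρt)_known − 3.215 × (depth of known layers): K_1 = 65432.61 − 3.215×24285 = −12643.665; K_2 = 74822.73 − 3.215×(2194 + 26050) = −15981.73.
Balance: K_1 − x×(3.215 − 2.956) = K_2, so x = (K_1 − K_2)/(3.215 − 2.956) = 3338.07/0.259 = 12900 m.

12900 m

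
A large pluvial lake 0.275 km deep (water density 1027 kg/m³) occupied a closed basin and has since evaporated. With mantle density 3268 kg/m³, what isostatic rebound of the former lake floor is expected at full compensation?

u = d ρ_w/ρ_m = 0.275 km × 1027/3268 = 0.0864 km.

0.0864 km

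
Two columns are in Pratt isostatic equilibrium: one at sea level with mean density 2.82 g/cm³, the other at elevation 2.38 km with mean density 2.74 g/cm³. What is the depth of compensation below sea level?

81.5 km

ρ_ref D = ρ (D + h) → D (ρ_ref − ρ) = ρ h.
D = ρ h/(ρ_ref − ρ) = 2.74 × 2.38 km/(2.82 − 2.74) = 81.5 km.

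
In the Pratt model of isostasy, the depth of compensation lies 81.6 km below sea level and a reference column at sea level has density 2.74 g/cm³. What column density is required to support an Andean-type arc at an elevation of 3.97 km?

2.61 g/cm³

Pratt balance: ρ_ref D = ρ (D + h).
ρ = ρ_ref D/(D + h) = 2.74 × 81.6 km/(81.6 km + 3.97 km) = 2.61 g/cm³.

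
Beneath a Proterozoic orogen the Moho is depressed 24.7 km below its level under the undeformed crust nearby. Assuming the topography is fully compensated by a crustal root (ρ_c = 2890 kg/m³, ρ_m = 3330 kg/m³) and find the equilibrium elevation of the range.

3.76 km

Balancing pressure at the compensation depth: ρ_c h = (ρ_m − ρ_c) r.
h = r (ρ_m − ρ_c) / ρ_c = 24.7 km × (3330 − 2890) / 2890 = 3.76 km.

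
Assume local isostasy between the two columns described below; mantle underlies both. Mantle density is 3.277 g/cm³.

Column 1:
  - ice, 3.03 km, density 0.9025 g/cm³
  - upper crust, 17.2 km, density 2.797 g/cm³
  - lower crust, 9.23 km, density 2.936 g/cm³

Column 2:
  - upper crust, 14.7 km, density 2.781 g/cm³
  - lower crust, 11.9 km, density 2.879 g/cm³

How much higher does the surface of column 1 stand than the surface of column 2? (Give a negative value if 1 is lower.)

For any compensation level in the mantle, the mantle terms cancel and isostasy reduces to e = (Σt_1 − Σt_2) − (Σ(ρt)_1 − Σ(ρt)_2) / ρ_m.
Σt_1 = 29.46 km; Σt_2 = 26.6 km; Σ(ρt)_1 = 77.942255; Σ(ρt)_2 = 75.1408 (in km·g/cm³).
e = (29.46 − 26.6) − (77.942255 − 75.1408) / 3.277 = 2.01 km.

2.01 km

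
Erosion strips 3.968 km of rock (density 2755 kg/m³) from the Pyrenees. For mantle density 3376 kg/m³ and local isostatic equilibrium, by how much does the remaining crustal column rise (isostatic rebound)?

3.24 km

Unloading: uplift u = e ρ_c/ρ_m = 3.968 km × 2755/3376 = 3.24 km.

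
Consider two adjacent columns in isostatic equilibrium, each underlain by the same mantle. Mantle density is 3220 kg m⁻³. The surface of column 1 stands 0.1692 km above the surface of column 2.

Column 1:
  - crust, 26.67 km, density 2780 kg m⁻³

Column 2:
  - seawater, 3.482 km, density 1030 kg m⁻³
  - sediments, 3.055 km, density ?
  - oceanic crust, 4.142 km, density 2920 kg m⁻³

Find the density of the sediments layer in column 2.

Take the compensation level at the base of the deeper column (depth z_c below the surface of column 1) and equate Σ ρ_i t_i down to z_c; mantle fills any gap and the z_c terms cancel.
Column 1: 26.67×2780 + (z_c − 26.67)×3220
Column 2: 0.1692×0 + 3.482×1030 + 3.055×ρ + 4.142×2920 + (z_c − 0.1692 − 10.679)×3220
The z_c×3220 term appears on both sides and cancels. Collect the known terms of each column as K = Σ(ρt)_known − 3220 × (depth of known layers): K_1 = 74142.6 − 3220×26.67 = −11734.8; K_2 = 15681.1 − 3220×(0.1692 + 10.679) = −19250.104.
Balance: K_1 = K_2 + 3.055×ρ, so ρ = (K_1 − K_2)/3.055 = 7515.3/3.055 = 2460 kg m⁻³.

2460 kg m⁻³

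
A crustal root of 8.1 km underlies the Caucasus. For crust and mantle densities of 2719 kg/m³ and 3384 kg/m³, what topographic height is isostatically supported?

In Airy isostatic equilibrium: ρ_c h = (ρ_m − ρ_c) r.
h = r (ρ_m − ρ_c) / ρ_c = 8.1 km × (3384 − 2719) / 2719 = 1.98 km.

1.98 km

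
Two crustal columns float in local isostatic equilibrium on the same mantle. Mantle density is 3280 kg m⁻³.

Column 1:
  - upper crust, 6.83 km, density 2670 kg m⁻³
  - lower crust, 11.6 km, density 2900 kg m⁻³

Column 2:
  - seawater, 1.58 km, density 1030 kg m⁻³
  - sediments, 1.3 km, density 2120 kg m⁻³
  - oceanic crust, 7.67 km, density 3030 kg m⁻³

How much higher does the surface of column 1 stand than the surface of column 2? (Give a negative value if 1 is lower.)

For any compensation level in the mantle, the mantle terms cancel and isostasy reduces to e = (Σt_1 − Σt_2) − (Σ(ρt)_1 − Σ(ρt)_2) / ρ_m.
Σt_1 = 18.43 km; Σt_2 = 10.55 km; Σ(ρt)_1 = 51876.1; Σ(ρt)_2 = 27623.5 (in km·kg m⁻³).
e = (18.43 − 10.55) − (51876.1 − 27623.5) / 3280 = 0.486 km.

0.486 km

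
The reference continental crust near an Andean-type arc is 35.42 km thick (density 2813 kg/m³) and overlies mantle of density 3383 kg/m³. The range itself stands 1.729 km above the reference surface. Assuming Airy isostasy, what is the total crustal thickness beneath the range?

Root depth r = h ρ_c / (ρ_m − ρ_c) = 1.729 km × 2813 / 570 = 8.533 km.
Total thickness = T + h + r = 35.42 km + 1.729 km + 8.533 km = 45.7 km.

45.7 km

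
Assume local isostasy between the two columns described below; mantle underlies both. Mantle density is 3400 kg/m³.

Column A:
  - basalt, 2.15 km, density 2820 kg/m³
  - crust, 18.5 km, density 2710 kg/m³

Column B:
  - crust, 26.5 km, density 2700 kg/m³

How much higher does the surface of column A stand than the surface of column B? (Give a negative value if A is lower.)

−1.33 km

For any compensation level in the mantle, the mantle terms cancel and isostasy reduces to e = (Σt_A − Σt_B) − (Σ(ρt)_A − Σ(ρt)_B) / ρ_m.
Σt_A = 20.65 km; Σt_B = 26.5 km; Σ(ρt)_A = 56198; Σ(ρt)_B = 71550 (in km·kg/m³).
e = (20.65 − 26.5) − (56198 − 71550) / 3400 = −1.33 km.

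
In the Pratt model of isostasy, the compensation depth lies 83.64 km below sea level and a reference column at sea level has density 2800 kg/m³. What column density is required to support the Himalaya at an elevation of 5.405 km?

2630 kg/m³

Pratt balance: ρ_ref D = ρ (D + h).
ρ = ρ_ref D/(D + h) = 2800 × 83.64 km/(83.64 km + 5.405 km) = 2630 kg/m³.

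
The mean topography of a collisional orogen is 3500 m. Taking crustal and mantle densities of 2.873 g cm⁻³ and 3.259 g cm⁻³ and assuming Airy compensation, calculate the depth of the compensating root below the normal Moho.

For local isostatic compensation: the weight of the topography is balanced by the buoyancy of the root, ρ_c h = (ρ_m − ρ_c) r.
r = h · ρ_c / (ρ_m − ρ_c) = 3500 m × 2.873 / (3.259 − 2.873) = 26100 m.

26100 m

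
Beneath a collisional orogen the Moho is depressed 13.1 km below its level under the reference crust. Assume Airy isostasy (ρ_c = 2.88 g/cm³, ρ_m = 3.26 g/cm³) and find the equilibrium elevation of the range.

1.73 km

Isostatic balance requires: ρ_c h = (ρ_m − ρ_c) r.
h = r (ρ_m − ρ_c) / ρ_c = 13.1 km × (3.26 − 2.88) / 2.88 = 1.73 km.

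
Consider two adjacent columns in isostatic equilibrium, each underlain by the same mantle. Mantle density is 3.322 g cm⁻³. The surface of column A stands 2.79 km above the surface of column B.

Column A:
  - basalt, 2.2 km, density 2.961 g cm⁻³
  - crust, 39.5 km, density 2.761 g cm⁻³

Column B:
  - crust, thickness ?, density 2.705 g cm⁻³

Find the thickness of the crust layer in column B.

22.2 km

Take the compensation level at the base of the deeper column (depth z_c below the surface of column A) and equate Σ ρ_i t_i down to z_c; mantle fills any gap and the z_c terms cancel.
Column A: 2.2×2.961 + 39.5×2.761 + (z_c − 41.7)×3.322
Column B: 2.79×0 + x×2.705 + (z_c − 2.79 − 0 − x)×3.322
The z_c×3.322 term appears on both sides and cancels. Collect the known terms of each column as K = Σ(ρt)_known − 3.322 × (depth of known layers): K_A = 115.5737 − 3.322×41.7 = −22.9537; K_B = 0 − 3.322×(2.79 + 0) = −9.26838.
Balance: K_A = K_B − x×(3.322 − 2.705), so x = (K_B − K_A)/(3.322 − 2.705) = 13.6853/0.617 = 22.2 km.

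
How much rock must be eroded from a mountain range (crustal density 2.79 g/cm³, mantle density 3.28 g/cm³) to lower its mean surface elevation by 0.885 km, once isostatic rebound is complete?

5.92 km

Net drop Δ = e − u = e − e ρ_c/ρ_m = e (ρ_m − ρ_c)/ρ_m.
e = Δ ρ_m/(ρ_m − ρ_c) = 0.885 km × 3.28/0.49 = 5.92 km.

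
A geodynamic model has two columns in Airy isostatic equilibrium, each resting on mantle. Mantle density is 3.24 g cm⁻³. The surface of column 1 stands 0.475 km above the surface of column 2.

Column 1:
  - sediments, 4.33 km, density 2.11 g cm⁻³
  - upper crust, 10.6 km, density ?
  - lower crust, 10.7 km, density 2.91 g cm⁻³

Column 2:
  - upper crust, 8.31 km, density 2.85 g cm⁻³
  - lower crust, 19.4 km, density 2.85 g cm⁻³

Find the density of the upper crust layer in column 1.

2.87 g cm⁻³

Take the compensation level at the base of the deeper column (depth z_c below the surface of column 1) and equate Σ ρ_i t_i down to z_c; mantle fills any gap and the z_c terms cancel.
Column 1: 4.33×2.11 + 10.6×ρ + 10.7×2.91 + (z_c − 25.63)×3.24
Column 2: 0.475×0 + 8.31×2.85 + 19.4×2.85 + (z_c − 0.475 − 27.71)×3.24
The z_c×3.24 term appears on both sides and cancels. Collect the known terms of each column as K = Σ(ρt)_known − 3.24 × (depth of known layers): K_1 = 40.2733 − 3.24×25.63 = −42.7679; K_2 = 78.9735 − 3.24×(0.475 + 27.71) = −12.3459.
Balance: K_1 + 10.6×ρ = K_2, so ρ = (K_2 − K_1)/10.6 = 30.422/10.6 = 2.87 g cm⁻³.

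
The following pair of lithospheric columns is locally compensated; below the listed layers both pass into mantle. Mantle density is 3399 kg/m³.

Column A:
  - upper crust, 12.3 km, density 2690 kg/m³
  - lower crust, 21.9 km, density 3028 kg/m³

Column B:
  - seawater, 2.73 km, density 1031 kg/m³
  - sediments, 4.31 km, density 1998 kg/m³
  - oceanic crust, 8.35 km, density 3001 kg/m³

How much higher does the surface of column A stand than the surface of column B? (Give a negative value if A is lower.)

0.3 km

For any compensation level in the mantle, the mantle terms cancel and isostasy reduces to e = (Σt_A − Σt_B) − (Σ(ρt)_A − Σ(ρt)_B) / ρ_m.
Σt_A = 34.2 km; Σt_B = 15.39 km; Σ(ρt)_A = 99400.2; Σ(ρt)_B = 36484.36 (in km·kg/m³).
e = (34.2 − 15.39) − (99400.2 − 36484.36) / 3399 = 0.3 km.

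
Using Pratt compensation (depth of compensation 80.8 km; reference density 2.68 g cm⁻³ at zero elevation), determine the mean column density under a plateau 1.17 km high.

2.64 g cm⁻³

Pratt balance: ρ_ref D = ρ (D + h).
ρ = ρ_ref D/(D + h) = 2.68 × 80.8 km/(80.8 km + 1.17 km) = 2.64 g cm⁻³.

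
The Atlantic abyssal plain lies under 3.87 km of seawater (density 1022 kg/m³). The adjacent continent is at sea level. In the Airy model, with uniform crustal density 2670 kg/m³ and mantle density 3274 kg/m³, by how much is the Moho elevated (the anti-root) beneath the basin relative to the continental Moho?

10.6 km

Balancing pressure at the compensation depth: replacing crust with seawater at the top is compensated by replacing crust with mantle at the base: d (ρ_c − ρ_w) = a (ρ_m − ρ_c).
a = d (ρ_c − ρ_w)/(ρ_m − ρ_c) = 3.87 km × 1648/604 = 10.6 km.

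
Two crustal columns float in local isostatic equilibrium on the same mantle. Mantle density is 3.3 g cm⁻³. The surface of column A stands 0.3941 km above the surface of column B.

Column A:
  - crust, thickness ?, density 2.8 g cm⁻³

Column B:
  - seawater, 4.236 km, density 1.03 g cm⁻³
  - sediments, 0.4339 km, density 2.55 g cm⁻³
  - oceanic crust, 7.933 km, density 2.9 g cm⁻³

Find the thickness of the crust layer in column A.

Take the compensation level at the base of the deeper column (depth z_c below the surface of column A) and equate Σ ρ_i t_i down to z_c; mantle fills any gap and the z_c terms cancel.
Column A: x×2.8 + (z_c − 0 − x)×3.3
Column B: 0.3941×0 + 4.236×1.03 + 0.4339×2.55 + 7.933×2.9 + (z_c − 0.3941 − 12.6029)×3.3
The z_c×3.3 term appears on both sides and cancels. Collect the known terms of each column as K = Σ(ρt)_known − 3.3 × (depth of known layers): K_A = 0 − 3.3×0 = 0; K_B = 28.475225 − 3.3×(0.3941 + 12.6029) = −14.414875.
Balance: K_A − x×(3.3 − 2.8) = K_B, so x = (K_A − K_B)/(3.3 − 2.8) = 14.4149/0.5 = 28.8 km.

28.8 km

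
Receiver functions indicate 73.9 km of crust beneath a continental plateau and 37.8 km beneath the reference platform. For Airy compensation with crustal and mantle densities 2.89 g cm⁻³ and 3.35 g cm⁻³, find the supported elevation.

Excess crust Δ = 73.9 km − 37.8 km = 36.1 km, split between elevation h and root r with h + r = Δ.
Airy balance ρ_c h = (ρ_m − ρ_c) r gives r = h ρ_c/(ρ_m − ρ_c), so h (1 + ρ_c/(ρ_m − ρ_c)) = Δ, i.e. h = Δ (ρ_m − ρ_c)/ρ_m.
h = 36.1 km × 0.46/3.35 = 4.96 km.

4.96 km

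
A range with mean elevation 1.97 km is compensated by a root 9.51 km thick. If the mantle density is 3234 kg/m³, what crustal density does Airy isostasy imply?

ρ_c h = (ρ_m − ρ_c) r → ρ_c (h + r) = ρ_m r → ρ_c = ρ_m r / (h + r).
ρ_c = 3234 × 9.51 km / (1.97 km + 9.51 km) = 2680 kg/m³.

2680 kg/m³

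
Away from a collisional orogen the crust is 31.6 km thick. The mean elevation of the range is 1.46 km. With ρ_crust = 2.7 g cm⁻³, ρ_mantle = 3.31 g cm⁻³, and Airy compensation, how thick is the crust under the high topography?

Root depth r = h ρ_c / (ρ_m − ρ_c) = 1.46 km × 2.7 / 0.61 = 6.462 km.
Total thickness = T + h + r = 31.6 km + 1.46 km + 6.462 km = 39.5 km.

39.5 km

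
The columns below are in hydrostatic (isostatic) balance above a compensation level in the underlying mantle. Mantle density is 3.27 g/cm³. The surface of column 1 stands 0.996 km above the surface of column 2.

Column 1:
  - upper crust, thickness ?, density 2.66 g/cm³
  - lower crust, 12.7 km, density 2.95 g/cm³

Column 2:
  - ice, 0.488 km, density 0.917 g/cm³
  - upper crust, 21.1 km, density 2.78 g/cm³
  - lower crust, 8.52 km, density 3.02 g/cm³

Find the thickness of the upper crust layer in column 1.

21 km

Take the compensation level at the base of the deeper column (depth z_c below the surface of column 1) and equate Σ ρ_i t_i down to z_c; mantle fills any gap and the z_c terms cancel.
Column 1: x×2.66 + 12.7×2.95 + (z_c − 12.7 − x)×3.27
Column 2: 0.996×0 + 0.488×0.917 + 21.1×2.78 + 8.52×3.02 + (z_c − 0.996 − 30.108)×3.27
The z_c×3.27 term appears on both sides and cancels. Collect the known terms of each column as K = Σ(ρt)_known − 3.27 × (depth of known layers): K_1 = 37.465 − 3.27×12.7 = −4.064; K_2 = 84.835896 − 3.27×(0.996 + 30.108) = −16.874184.
Balance: K_1 − x×(3.27 − 2.66) = K_2, so x = (K_1 − K_2)/(3.27 − 2.66) = 12.8102/0.61 = 21 km.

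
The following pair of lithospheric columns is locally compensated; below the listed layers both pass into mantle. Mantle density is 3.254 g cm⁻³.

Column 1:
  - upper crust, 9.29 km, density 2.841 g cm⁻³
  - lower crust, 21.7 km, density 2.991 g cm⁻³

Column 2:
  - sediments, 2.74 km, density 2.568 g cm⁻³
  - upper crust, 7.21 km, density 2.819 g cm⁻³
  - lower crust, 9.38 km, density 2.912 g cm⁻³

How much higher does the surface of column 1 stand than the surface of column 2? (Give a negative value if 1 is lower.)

For any compensation level in the mantle, the mantle terms cancel and isostasy reduces to e = (Σt_1 − Σt_2) − (Σ(ρt)_1 − Σ(ρt)_2) / ρ_m.
Σt_1 = 30.99 km; Σt_2 = 19.33 km; Σ(ρt)_1 = 91.29759; Σ(ρt)_2 = 54.67587 (in km·g cm⁻³).
e = (30.99 − 19.33) − (91.29759 − 54.67587) / 3.254 = 0.406 km.

0.406 km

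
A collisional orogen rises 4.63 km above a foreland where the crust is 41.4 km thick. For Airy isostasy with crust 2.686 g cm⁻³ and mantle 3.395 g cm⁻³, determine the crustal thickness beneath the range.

63.6 km

Root depth r = h ρ_c / (ρ_m − ρ_c) = 4.63 km × 2.686 / 0.709 = 17.54 km.
Total thickness = T + h + r = 41.4 km + 4.63 km + 17.54 km = 63.6 km.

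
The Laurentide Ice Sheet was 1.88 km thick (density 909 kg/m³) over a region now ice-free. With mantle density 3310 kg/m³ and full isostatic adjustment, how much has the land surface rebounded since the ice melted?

Removing the load lets mantle flow back in; uplift u satisfies ρ_ice t = ρ_m u.
u = t ρ_ice/ρ_m = 1.88 km × 909/3310 = 0.516 km.

0.516 km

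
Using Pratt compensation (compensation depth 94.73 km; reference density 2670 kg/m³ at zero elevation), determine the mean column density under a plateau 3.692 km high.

2570 kg/m³

Pratt balance: ρ_ref D = ρ (D + h).
ρ = ρ_ref D/(D + h) = 2670 × 94.73 km/(94.73 km + 3.692 km) = 2570 kg/m³.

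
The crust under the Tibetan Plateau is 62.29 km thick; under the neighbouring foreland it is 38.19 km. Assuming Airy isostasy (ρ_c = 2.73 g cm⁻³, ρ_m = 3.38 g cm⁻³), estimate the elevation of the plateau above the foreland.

4.63 km

Excess crust Δ = 62.29 km − 38.19 km = 24.1 km, split between elevation h and root r with h + r = Δ.
Airy balance ρ_c h = (ρ_m − ρ_c) r gives r = h ρ_c/(ρ_m − ρ_c), so h (1 + ρ_c/(ρ_m − ρ_c)) = Δ, i.e. h = Δ (ρ_m − ρ_c)/ρ_m.
h = 24.1 km × 0.65/3.38 = 4.63 km.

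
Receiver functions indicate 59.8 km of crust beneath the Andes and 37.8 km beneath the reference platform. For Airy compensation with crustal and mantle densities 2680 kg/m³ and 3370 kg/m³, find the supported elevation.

Excess crust Δ = 59.8 km − 37.8 km = 22 km, split between elevation h and root r with h + r = Δ.
Airy balance ρ_c h = (ρ_m − ρ_c) r gives r = h ρ_c/(ρ_m − ρ_c), so h (1 + ρ_c/(ρ_m − ρ_c)) = Δ, i.e. h = Δ (ρ_m − ρ_c)/ρ_m.
h = 22 km × 690/3370 = 4.5 km.

4.5 km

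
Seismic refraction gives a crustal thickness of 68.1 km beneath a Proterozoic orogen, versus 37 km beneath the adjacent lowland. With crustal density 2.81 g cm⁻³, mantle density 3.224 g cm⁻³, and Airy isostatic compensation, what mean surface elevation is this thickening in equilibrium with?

3.99 km

Excess crust Δ = 68.1 km − 37 km = 31.1 km, split between elevation h and root r with h + r = Δ.
Airy balance ρ_c h = (ρ_m − ρ_c) r gives r = h ρ_c/(ρ_m − ρ_c), so h (1 + ρ_c/(ρ_m − ρ_c)) = Δ, i.e. h = Δ (ρ_m − ρ_c)/ρ_m.
h = 31.1 km × 0.414/3.224 = 3.99 km.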